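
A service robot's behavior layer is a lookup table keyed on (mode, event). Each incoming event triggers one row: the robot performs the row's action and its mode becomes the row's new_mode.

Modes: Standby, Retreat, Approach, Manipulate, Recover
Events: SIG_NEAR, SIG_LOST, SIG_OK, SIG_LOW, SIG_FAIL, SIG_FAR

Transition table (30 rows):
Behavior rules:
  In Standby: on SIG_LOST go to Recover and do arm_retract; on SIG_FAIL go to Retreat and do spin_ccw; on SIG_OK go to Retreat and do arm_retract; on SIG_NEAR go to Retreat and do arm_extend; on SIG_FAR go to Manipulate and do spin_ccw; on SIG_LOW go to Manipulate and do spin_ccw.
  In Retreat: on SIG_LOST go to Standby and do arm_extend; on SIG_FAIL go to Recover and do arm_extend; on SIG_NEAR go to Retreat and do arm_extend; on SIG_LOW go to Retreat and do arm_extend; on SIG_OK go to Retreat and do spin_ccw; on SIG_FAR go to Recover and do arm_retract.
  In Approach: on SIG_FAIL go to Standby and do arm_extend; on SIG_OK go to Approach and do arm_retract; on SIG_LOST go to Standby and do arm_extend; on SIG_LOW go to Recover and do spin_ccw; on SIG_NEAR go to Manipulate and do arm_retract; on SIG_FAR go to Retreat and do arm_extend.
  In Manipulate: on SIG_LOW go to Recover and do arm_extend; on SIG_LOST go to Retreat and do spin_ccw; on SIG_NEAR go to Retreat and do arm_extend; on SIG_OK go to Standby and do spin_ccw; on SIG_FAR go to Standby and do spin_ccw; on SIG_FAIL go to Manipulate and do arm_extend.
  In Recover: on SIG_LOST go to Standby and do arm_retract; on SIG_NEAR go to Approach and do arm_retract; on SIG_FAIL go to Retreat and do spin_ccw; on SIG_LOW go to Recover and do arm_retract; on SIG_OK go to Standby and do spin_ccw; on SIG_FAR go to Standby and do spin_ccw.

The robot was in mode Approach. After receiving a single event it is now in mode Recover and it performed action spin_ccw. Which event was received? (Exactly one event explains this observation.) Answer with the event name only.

SIG_LOW

try SIG_NEAR: (Approach, SIG_NEAR) → (Manipulate, arm_retract)
try SIG_LOST: (Approach, SIG_LOST) → (Standby, arm_extend)
try SIG_OK: (Approach, SIG_OK) → (Approach, arm_retract)
try SIG_LOW: (Approach, SIG_LOW) → (Recover, spin_ccw)  ← matches
try SIG_FAIL: (Approach, SIG_FAIL) → (Standby, arm_extend)
try SIG_FAR: (Approach, SIG_FAR) → (Retreat, arm_extend)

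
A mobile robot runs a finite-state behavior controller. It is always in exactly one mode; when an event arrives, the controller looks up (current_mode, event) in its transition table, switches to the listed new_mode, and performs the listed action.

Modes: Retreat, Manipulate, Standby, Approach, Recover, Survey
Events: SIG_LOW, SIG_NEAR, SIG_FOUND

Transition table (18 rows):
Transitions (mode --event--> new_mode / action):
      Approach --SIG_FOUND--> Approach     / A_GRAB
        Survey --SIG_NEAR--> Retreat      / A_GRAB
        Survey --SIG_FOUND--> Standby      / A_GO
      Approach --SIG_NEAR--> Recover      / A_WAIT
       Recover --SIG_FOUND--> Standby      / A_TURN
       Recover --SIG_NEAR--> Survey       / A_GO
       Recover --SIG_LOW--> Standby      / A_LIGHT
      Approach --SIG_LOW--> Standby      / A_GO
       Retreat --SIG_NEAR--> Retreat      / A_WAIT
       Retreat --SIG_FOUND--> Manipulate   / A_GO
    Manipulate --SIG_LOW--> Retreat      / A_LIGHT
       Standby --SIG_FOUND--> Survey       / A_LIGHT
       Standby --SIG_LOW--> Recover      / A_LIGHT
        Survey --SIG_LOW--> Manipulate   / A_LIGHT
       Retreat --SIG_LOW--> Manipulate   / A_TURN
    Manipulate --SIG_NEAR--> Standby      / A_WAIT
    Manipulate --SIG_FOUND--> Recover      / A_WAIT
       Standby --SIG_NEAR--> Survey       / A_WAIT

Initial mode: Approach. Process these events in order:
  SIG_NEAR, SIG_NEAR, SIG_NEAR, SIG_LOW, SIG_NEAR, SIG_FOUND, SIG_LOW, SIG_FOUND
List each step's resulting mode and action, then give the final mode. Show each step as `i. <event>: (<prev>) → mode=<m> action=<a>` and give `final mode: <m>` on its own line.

1. SIG_NEAR: (Approach) → mode=Recover action=A_WAIT
2. SIG_NEAR: (Recover) → mode=Survey action=A_GO
3. SIG_NEAR: (Survey) → mode=Retreat action=A_GRAB
4. SIG_LOW: (Retreat) → mode=Manipulate action=A_TURN
5. SIG_NEAR: (Manipulate) → mode=Standby action=A_WAIT
6. SIG_FOUND: (Standby) → mode=Survey action=A_LIGHT
7. SIG_LOW: (Survey) → mode=Manipulate action=A_LIGHT
8. SIG_FOUND: (Manipulate) → mode=Recover action=A_WAIT

final mode: Recover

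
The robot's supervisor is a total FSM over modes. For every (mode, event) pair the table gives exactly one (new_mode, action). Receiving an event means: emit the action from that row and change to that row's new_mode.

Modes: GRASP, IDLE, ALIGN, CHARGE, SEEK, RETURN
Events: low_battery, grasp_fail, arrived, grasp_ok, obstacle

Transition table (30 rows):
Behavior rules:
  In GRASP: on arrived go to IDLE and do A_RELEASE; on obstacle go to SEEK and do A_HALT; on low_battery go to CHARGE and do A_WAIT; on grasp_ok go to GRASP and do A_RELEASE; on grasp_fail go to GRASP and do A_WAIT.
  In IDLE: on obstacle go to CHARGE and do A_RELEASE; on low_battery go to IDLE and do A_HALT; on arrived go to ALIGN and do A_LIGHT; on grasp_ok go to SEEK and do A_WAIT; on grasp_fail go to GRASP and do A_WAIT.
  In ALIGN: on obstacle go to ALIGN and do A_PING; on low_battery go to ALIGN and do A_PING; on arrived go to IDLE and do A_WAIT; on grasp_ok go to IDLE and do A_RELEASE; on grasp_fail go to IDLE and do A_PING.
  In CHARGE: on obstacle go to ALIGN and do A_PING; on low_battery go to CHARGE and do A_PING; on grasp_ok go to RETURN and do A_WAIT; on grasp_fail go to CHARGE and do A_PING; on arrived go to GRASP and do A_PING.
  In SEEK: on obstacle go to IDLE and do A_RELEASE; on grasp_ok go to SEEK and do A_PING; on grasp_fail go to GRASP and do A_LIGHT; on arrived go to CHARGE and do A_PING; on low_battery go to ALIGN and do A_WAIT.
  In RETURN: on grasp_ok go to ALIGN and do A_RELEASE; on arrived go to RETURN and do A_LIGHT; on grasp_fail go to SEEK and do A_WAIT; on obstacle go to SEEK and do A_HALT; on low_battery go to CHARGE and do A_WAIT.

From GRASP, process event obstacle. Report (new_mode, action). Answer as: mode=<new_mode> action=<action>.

mode=SEEK action=A_HALT

current mode = GRASP; filter table to that mode:
  (GRASP, arrived) → (IDLE, A_RELEASE)
  (GRASP, obstacle) → (SEEK, A_HALT)  ← event matches
  (GRASP, low_battery) → (CHARGE, A_WAIT)
  (GRASP, grasp_ok) → (GRASP, A_RELEASE)
  (GRASP, grasp_fail) → (GRASP, A_WAIT)
event = obstacle selects (SEEK, A_HALT)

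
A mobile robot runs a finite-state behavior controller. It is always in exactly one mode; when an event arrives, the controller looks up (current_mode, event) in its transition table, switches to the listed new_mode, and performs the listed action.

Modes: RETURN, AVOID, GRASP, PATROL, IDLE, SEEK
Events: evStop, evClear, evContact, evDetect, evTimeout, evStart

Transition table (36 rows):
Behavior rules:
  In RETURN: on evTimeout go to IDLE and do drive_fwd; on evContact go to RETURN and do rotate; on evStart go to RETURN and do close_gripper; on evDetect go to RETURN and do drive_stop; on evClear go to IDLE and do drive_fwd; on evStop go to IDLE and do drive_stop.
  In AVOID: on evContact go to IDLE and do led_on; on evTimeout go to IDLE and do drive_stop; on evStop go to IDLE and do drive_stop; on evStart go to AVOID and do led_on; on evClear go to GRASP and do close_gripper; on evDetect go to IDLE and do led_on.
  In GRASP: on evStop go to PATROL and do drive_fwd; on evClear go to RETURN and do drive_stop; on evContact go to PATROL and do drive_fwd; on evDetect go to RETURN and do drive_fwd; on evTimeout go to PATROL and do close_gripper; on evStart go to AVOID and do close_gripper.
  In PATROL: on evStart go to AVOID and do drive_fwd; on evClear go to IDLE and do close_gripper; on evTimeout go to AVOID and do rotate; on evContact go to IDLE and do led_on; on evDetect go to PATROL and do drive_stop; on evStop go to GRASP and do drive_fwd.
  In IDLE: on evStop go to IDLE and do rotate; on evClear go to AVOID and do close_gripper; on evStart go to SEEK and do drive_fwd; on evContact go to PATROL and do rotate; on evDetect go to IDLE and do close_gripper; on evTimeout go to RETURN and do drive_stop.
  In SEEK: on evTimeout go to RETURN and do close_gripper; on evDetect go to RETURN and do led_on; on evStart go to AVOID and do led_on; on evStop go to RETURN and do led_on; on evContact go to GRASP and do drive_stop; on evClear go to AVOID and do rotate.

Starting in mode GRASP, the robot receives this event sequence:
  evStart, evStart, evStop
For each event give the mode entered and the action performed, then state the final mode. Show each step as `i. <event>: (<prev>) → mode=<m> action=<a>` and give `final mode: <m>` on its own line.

1. evStart: (GRASP) → mode=AVOID action=close_gripper
2. evStart: (AVOID) → mode=AVOID action=led_on
3. evStop: (AVOID) → mode=IDLE action=drive_stop

final mode: IDLE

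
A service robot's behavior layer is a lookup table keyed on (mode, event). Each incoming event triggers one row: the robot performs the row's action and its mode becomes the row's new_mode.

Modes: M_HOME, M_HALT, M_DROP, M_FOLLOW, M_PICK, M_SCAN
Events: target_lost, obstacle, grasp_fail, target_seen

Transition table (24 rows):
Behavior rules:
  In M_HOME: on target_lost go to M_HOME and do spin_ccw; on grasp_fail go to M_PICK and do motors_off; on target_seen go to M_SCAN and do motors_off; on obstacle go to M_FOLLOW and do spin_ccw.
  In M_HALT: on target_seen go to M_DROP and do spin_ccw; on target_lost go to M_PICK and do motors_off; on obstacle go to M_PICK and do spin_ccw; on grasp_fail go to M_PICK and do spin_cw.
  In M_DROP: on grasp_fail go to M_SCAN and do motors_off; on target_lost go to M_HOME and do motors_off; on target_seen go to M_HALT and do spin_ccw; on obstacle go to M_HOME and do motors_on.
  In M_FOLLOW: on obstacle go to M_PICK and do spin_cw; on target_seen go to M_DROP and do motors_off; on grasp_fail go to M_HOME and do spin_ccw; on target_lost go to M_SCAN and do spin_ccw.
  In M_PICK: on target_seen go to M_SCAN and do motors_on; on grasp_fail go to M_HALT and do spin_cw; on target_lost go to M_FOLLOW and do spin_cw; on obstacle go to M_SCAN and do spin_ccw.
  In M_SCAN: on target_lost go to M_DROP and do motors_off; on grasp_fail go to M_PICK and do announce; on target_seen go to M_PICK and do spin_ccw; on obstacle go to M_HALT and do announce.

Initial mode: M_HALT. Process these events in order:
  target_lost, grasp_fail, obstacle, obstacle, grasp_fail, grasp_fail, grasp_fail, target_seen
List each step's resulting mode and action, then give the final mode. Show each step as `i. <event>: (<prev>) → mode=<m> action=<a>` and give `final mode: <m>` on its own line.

1. target_lost: (M_HALT) → mode=M_PICK action=motors_off
2. grasp_fail: (M_PICK) → mode=M_HALT action=spin_cw
3. obstacle: (M_HALT) → mode=M_PICK action=spin_ccw
4. obstacle: (M_PICK) → mode=M_SCAN action=spin_ccw
5. grasp_fail: (M_SCAN) → mode=M_PICK action=announce
6. grasp_fail: (M_PICK) → mode=M_HALT action=spin_cw
7. grasp_fail: (M_HALT) → mode=M_PICK action=spin_cw
8. target_seen: (M_PICK) → mode=M_SCAN action=motors_on

final mode: M_SCAN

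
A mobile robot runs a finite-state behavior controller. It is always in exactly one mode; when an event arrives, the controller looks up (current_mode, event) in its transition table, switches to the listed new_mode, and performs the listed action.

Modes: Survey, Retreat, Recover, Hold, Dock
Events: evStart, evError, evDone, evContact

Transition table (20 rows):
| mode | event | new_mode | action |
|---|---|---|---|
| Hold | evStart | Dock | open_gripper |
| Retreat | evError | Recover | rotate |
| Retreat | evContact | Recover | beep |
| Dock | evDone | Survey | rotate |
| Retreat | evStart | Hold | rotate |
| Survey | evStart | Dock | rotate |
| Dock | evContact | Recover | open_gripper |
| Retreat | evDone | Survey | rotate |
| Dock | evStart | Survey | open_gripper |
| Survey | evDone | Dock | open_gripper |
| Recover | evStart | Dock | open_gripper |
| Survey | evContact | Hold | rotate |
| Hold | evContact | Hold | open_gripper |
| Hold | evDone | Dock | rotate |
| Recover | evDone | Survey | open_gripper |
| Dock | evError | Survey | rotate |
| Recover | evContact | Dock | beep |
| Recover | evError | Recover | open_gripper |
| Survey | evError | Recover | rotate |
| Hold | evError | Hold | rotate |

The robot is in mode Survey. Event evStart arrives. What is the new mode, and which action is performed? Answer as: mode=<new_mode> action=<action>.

mode=Dock action=rotate

current mode = Survey; filter table to that mode:
  (Survey, evStart) → (Dock, rotate)  ← event matches
  (Survey, evDone) → (Dock, open_gripper)
  (Survey, evContact) → (Hold, rotate)
  (Survey, evError) → (Recover, rotate)
event = evStart selects (Dock, rotate)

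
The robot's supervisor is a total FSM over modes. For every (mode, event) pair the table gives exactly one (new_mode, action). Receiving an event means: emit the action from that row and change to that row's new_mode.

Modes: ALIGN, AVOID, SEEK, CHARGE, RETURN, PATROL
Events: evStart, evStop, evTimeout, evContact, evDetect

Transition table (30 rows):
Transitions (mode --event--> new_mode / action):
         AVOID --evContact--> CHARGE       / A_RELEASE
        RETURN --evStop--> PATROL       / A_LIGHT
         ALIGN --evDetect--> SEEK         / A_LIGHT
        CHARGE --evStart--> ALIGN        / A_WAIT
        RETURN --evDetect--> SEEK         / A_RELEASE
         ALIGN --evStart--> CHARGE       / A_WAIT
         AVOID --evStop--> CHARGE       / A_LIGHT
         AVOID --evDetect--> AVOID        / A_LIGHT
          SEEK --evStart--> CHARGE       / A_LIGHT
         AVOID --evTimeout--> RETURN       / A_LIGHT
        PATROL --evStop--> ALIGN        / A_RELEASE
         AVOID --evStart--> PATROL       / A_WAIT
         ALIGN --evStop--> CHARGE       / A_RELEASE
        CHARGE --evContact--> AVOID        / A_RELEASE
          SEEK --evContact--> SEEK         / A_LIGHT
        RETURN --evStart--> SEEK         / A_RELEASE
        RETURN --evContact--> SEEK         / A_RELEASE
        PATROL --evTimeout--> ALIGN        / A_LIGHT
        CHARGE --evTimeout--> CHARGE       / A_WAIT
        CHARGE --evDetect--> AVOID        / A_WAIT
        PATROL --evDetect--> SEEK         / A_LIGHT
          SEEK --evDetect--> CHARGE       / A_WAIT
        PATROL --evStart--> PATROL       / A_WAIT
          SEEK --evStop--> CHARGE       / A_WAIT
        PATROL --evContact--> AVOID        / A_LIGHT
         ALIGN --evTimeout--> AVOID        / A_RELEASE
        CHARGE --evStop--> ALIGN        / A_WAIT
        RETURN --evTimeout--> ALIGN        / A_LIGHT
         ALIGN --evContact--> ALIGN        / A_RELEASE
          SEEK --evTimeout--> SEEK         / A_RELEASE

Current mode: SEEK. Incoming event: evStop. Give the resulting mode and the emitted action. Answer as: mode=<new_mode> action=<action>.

current mode = SEEK; filter table to that mode:
  (SEEK, evStart) → (CHARGE, A_LIGHT)
  (SEEK, evContact) → (SEEK, A_LIGHT)
  (SEEK, evDetect) → (CHARGE, A_WAIT)
  (SEEK, evStop) → (CHARGE, A_WAIT)  ← event matches
  (SEEK, evTimeout) → (SEEK, A_RELEASE)
event = evStop selects (CHARGE, A_WAIT)

mode=CHARGE action=A_WAIT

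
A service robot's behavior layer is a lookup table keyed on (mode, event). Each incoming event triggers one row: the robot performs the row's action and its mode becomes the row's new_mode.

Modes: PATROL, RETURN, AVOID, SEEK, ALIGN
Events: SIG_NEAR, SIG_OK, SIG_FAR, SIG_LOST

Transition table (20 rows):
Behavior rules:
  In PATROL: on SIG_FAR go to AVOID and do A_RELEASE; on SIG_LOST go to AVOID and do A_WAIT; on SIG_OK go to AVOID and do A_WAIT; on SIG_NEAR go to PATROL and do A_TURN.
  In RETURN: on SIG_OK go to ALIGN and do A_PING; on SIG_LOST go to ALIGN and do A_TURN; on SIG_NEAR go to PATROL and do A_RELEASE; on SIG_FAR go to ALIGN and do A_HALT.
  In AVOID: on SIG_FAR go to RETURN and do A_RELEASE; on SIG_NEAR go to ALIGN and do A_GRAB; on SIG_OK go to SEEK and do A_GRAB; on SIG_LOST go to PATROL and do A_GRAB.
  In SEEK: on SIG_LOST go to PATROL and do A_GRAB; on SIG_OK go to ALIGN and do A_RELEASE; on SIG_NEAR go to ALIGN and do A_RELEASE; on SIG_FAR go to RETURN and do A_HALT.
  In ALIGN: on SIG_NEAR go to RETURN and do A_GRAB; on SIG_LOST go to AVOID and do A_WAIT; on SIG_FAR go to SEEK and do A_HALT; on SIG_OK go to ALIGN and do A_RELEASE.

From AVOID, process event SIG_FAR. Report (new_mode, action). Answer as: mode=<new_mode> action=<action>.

mode=RETURN action=A_RELEASE

current mode = AVOID; filter table to that mode:
  (AVOID, SIG_FAR) → (RETURN, A_RELEASE)  ← event matches
  (AVOID, SIG_NEAR) → (ALIGN, A_GRAB)
  (AVOID, SIG_OK) → (SEEK, A_GRAB)
  (AVOID, SIG_LOST) → (PATROL, A_GRAB)
event = SIG_FAR selects (RETURN, A_RELEASE)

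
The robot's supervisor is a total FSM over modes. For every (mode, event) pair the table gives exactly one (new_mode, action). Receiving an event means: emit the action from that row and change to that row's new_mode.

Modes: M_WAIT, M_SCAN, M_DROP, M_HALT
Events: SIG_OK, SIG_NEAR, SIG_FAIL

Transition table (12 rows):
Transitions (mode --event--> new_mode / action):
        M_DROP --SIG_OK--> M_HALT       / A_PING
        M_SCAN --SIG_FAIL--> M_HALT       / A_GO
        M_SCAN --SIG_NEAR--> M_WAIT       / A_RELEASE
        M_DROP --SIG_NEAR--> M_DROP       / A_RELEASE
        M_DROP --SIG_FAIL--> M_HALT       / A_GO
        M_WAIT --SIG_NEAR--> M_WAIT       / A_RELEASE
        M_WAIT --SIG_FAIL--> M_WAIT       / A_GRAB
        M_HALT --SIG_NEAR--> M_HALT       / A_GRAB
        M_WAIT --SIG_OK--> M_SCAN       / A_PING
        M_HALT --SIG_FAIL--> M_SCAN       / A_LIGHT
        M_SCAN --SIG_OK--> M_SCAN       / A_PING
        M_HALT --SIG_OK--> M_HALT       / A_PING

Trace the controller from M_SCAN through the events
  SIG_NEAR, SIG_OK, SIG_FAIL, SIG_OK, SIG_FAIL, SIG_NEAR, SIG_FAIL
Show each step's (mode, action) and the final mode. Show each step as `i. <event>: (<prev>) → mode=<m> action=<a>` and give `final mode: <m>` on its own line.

1. SIG_NEAR: (M_SCAN) → mode=M_WAIT action=A_RELEASE
2. SIG_OK: (M_WAIT) → mode=M_SCAN action=A_PING
3. SIG_FAIL: (M_SCAN) → mode=M_HALT action=A_GO
4. SIG_OK: (M_HALT) → mode=M_HALT action=A_PING
5. SIG_FAIL: (M_HALT) → mode=M_SCAN action=A_LIGHT
6. SIG_NEAR: (M_SCAN) → mode=M_WAIT action=A_RELEASE
7. SIG_FAIL: (M_WAIT) → mode=M_WAIT action=A_GRAB

final mode: M_WAIT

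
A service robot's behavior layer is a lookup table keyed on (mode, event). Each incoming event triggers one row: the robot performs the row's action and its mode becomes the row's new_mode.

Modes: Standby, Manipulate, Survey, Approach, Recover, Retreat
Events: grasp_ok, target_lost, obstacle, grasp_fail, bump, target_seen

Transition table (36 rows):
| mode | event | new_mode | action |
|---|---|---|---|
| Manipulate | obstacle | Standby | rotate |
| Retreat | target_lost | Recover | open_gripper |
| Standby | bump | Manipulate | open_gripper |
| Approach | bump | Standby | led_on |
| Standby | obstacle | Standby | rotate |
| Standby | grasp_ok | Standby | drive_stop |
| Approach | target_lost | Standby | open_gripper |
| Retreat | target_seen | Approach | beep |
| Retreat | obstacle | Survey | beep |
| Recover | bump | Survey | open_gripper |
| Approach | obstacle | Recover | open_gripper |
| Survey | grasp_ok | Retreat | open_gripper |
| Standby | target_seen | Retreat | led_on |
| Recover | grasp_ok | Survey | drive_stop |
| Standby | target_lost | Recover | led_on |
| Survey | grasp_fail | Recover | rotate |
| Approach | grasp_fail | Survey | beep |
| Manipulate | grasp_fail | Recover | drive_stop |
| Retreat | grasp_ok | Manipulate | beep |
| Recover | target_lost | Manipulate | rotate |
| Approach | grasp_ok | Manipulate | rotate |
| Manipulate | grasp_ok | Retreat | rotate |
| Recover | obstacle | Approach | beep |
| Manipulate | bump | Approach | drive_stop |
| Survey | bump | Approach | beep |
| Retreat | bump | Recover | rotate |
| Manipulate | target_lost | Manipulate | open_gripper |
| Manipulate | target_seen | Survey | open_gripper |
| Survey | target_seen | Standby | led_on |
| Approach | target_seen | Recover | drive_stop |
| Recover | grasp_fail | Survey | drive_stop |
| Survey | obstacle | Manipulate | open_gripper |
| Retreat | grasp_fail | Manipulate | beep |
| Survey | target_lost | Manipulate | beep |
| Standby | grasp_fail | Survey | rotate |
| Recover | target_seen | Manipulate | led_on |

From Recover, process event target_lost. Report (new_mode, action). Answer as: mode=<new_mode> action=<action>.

current mode = Recover; filter table to that mode:
  (Recover, bump) → (Survey, open_gripper)
  (Recover, grasp_ok) → (Survey, drive_stop)
  (Recover, target_lost) → (Manipulate, rotate)  ← event matches
  (Recover, obstacle) → (Approach, beep)
  (Recover, grasp_fail) → (Survey, drive_stop)
  (Recover, target_seen) → (Manipulate, led_on)
event = target_lost selects (Manipulate, rotate)

mode=Manipulate action=rotate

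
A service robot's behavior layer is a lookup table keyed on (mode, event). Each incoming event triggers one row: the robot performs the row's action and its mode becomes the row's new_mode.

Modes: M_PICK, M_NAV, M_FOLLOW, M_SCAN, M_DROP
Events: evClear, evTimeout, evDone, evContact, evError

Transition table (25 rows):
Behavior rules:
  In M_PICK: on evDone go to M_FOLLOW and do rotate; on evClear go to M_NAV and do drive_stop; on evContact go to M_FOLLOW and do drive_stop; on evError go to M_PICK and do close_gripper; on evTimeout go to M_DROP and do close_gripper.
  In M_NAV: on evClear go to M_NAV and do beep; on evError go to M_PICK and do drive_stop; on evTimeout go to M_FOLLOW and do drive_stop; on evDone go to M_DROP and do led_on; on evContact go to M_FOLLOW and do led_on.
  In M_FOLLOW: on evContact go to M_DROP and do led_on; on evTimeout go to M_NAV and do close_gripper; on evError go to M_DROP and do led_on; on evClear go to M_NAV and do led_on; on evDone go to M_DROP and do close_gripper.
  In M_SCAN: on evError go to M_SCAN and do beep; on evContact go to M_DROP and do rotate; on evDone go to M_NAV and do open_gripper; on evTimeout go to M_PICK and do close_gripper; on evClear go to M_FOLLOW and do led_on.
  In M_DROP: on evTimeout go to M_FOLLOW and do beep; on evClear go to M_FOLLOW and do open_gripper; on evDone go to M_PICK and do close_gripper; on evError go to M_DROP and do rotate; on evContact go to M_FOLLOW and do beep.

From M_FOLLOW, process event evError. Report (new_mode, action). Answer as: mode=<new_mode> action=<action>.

mode=M_DROP action=led_on

current mode = M_FOLLOW; filter table to that mode:
  (M_FOLLOW, evContact) → (M_DROP, led_on)
  (M_FOLLOW, evTimeout) → (M_NAV, close_gripper)
  (M_FOLLOW, evError) → (M_DROP, led_on)  ← event matches
  (M_FOLLOW, evClear) → (M_NAV, led_on)
  (M_FOLLOW, evDone) → (M_DROP, close_gripper)
event = evError selects (M_DROP, led_on)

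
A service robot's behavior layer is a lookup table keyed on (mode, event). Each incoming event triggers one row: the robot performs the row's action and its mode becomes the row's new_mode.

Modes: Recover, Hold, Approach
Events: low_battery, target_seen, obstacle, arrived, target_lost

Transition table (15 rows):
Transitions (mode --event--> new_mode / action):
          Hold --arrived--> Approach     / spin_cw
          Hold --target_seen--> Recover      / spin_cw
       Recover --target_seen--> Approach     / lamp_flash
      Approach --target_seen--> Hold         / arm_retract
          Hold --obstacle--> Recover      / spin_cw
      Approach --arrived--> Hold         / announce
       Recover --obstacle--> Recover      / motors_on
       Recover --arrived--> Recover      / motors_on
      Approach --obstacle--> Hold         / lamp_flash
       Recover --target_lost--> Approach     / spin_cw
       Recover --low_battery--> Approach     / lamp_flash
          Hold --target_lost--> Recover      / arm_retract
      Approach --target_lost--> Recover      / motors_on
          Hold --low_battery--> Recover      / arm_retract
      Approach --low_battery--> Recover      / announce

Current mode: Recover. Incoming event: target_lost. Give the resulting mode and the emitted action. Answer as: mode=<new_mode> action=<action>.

current mode = Recover; filter table to that mode:
  (Recover, target_seen) → (Approach, lamp_flash)
  (Recover, obstacle) → (Recover, motors_on)
  (Recover, arrived) → (Recover, motors_on)
  (Recover, target_lost) → (Approach, spin_cw)  ← event matches
  (Recover, low_battery) → (Approach, lamp_flash)
event = target_lost selects (Approach, spin_cw)

mode=Approach action=spin_cw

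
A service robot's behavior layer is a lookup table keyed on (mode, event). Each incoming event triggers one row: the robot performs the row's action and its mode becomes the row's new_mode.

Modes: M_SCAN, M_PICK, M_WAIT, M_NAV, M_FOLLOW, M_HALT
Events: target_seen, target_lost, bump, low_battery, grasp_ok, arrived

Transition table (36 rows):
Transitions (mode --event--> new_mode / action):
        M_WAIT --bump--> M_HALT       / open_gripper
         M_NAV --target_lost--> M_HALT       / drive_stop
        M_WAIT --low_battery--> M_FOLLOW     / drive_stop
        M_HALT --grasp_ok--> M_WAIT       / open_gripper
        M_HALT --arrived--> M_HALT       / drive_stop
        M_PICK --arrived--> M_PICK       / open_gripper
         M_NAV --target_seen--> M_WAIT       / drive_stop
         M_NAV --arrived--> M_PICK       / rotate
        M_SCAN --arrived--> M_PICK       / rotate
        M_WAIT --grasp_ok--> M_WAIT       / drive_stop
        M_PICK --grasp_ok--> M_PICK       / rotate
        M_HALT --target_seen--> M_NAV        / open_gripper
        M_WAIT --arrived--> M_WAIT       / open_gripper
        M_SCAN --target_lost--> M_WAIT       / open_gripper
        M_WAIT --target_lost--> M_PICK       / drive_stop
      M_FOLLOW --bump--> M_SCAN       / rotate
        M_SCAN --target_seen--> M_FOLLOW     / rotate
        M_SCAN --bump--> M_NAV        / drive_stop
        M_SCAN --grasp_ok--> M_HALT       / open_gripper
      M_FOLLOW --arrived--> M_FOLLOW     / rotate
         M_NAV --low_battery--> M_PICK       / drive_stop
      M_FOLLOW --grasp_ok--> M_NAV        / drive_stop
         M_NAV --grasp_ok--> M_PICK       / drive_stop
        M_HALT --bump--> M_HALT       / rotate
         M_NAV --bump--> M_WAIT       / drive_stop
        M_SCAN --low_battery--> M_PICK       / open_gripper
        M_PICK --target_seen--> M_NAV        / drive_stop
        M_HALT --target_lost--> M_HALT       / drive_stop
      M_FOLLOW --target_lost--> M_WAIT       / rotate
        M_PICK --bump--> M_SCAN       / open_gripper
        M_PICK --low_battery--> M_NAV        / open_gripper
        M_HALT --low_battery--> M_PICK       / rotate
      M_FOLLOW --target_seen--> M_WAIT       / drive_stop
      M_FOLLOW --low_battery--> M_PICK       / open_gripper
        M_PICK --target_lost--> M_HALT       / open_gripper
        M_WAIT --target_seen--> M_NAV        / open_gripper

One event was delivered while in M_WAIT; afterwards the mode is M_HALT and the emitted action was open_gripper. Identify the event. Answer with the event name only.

bump

try target_seen: (M_WAIT, target_seen) → (M_NAV, open_gripper)
try target_lost: (M_WAIT, target_lost) → (M_PICK, drive_stop)
try bump: (M_WAIT, bump) → (M_HALT, open_gripper)  ← matches
try low_battery: (M_WAIT, low_battery) → (M_FOLLOW, drive_stop)
try grasp_ok: (M_WAIT, grasp_ok) → (M_WAIT, drive_stop)
try arrived: (M_WAIT, arrived) → (M_WAIT, open_gripper)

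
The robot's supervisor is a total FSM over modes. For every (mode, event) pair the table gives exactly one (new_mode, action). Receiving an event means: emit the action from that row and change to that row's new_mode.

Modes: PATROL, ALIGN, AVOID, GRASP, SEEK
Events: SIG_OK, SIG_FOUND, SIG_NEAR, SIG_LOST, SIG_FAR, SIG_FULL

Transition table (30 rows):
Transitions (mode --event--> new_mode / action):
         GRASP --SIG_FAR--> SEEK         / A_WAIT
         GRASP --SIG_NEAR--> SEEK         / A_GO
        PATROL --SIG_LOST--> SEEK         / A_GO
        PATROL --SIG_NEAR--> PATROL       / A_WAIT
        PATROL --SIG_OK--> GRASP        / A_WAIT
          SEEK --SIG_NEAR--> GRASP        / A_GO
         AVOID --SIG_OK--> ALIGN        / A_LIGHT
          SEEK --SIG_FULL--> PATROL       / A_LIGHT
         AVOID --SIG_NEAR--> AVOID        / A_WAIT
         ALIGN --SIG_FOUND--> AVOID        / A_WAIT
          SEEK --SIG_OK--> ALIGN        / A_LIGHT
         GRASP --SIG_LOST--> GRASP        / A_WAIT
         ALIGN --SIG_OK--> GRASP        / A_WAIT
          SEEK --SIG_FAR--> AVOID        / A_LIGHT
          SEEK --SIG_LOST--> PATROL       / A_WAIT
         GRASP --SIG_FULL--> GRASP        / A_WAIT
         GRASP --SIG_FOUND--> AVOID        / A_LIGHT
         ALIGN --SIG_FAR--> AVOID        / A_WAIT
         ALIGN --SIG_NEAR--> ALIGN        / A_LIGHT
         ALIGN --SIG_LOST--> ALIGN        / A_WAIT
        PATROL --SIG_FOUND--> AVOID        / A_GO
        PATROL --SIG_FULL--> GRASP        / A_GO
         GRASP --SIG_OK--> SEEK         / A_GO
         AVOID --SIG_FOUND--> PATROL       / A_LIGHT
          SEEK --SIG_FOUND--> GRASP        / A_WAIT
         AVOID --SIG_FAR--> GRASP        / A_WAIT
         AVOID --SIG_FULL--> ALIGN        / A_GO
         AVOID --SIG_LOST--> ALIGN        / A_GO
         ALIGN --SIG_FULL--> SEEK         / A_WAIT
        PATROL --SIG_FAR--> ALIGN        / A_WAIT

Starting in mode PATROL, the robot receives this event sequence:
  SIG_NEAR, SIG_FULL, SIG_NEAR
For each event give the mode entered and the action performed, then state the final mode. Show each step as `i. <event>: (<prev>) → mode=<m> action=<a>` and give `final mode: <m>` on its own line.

1. SIG_NEAR: (PATROL) → mode=PATROL action=A_WAIT
2. SIG_FULL: (PATROL) → mode=GRASP action=A_GO
3. SIG_NEAR: (GRASP) → mode=SEEK action=A_GO

final mode: SEEK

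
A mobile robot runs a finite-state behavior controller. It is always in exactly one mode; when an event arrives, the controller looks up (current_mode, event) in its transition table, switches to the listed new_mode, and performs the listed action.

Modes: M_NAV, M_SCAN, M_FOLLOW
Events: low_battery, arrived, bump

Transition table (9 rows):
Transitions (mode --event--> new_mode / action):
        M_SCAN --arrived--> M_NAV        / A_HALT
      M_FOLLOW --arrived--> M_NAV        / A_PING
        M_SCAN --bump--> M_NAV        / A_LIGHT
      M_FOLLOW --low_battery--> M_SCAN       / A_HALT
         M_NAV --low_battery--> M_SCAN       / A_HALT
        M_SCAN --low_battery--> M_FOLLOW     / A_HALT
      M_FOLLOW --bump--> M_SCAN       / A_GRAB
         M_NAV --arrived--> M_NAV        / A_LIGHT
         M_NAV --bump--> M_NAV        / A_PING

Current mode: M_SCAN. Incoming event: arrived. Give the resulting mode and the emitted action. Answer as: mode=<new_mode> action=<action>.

mode=M_NAV action=A_HALT

current mode = M_SCAN; filter table to that mode:
  (M_SCAN, arrived) → (M_NAV, A_HALT)  ← event matches
  (M_SCAN, bump) → (M_NAV, A_LIGHT)
  (M_SCAN, low_battery) → (M_FOLLOW, A_HALT)
event = arrived selects (M_NAV, A_HALT)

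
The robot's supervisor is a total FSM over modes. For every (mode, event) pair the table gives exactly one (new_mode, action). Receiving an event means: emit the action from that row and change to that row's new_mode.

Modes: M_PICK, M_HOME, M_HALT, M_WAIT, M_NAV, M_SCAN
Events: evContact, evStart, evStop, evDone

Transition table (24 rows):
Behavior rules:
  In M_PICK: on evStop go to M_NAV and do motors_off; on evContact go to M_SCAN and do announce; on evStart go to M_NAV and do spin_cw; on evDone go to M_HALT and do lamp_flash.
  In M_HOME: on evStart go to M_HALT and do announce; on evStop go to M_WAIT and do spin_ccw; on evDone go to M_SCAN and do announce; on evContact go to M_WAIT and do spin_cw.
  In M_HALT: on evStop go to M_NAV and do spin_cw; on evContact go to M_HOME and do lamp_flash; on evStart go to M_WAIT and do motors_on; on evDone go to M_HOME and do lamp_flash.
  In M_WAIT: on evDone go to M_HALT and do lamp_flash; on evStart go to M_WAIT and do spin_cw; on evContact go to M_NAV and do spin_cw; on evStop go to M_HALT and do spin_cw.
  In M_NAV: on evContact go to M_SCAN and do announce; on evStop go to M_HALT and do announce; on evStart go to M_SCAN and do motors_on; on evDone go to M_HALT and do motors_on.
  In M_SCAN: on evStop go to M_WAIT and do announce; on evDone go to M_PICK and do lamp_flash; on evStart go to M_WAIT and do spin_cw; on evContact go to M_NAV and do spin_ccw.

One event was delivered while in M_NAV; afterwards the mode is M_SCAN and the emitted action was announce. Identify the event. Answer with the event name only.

evContact

try evContact: (M_NAV, evContact) → (M_SCAN, announce)  ← matches
try evStart: (M_NAV, evStart) → (M_SCAN, motors_on)
try evStop: (M_NAV, evStop) → (M_HALT, announce)
try evDone: (M_NAV, evDone) → (M_HALT, motors_on)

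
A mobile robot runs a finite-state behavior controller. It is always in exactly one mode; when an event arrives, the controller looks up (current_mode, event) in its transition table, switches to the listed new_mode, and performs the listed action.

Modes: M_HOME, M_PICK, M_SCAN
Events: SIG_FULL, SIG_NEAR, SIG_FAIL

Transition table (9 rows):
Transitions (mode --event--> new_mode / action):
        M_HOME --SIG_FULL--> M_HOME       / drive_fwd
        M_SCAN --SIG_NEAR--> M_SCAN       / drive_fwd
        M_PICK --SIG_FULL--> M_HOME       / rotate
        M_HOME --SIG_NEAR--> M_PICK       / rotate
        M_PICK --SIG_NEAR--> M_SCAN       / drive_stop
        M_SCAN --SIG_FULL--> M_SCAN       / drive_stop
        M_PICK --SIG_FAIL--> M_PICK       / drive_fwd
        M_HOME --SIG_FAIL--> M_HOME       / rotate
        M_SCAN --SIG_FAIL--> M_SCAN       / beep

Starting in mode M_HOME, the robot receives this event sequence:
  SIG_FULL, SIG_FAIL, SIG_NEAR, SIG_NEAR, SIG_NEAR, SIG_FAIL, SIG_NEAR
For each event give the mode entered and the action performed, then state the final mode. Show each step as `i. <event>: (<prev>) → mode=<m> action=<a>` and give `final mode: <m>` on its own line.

1. SIG_FULL: (M_HOME) → mode=M_HOME action=drive_fwd
2. SIG_FAIL: (M_HOME) → mode=M_HOME action=rotate
3. SIG_NEAR: (M_HOME) → mode=M_PICK action=rotate
4. SIG_NEAR: (M_PICK) → mode=M_SCAN action=drive_stop
5. SIG_NEAR: (M_SCAN) → mode=M_SCAN action=drive_fwd
6. SIG_FAIL: (M_SCAN) → mode=M_SCAN action=beep
7. SIG_NEAR: (M_SCAN) → mode=M_SCAN action=drive_fwd

final mode: M_SCAN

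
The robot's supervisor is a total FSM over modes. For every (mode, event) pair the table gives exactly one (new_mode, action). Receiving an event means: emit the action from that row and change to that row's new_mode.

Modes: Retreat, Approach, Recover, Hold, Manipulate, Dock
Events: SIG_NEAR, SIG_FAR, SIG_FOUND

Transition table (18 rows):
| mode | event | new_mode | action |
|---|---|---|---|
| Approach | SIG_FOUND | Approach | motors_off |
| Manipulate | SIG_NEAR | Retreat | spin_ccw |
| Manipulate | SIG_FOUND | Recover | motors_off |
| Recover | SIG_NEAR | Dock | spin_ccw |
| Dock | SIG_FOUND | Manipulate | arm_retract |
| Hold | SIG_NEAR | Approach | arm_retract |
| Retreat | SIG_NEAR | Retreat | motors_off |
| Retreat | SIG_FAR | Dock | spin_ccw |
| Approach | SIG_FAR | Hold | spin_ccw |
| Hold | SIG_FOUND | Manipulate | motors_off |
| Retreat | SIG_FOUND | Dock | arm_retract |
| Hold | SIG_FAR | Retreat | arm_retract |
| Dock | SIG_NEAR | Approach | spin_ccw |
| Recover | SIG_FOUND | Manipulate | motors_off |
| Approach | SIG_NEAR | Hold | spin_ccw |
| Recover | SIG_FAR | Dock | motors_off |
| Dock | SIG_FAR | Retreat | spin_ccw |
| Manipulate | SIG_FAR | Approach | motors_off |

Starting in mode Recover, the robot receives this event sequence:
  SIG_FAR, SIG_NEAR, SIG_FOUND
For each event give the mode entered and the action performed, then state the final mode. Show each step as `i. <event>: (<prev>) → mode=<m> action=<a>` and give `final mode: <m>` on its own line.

final mode: Approach

1. SIG_FAR: (Recover) → mode=Dock action=motors_off
2. SIG_NEAR: (Dock) → mode=Approach action=spin_ccw
3. SIG_FOUND: (Approach) → mode=Approach action=motors_off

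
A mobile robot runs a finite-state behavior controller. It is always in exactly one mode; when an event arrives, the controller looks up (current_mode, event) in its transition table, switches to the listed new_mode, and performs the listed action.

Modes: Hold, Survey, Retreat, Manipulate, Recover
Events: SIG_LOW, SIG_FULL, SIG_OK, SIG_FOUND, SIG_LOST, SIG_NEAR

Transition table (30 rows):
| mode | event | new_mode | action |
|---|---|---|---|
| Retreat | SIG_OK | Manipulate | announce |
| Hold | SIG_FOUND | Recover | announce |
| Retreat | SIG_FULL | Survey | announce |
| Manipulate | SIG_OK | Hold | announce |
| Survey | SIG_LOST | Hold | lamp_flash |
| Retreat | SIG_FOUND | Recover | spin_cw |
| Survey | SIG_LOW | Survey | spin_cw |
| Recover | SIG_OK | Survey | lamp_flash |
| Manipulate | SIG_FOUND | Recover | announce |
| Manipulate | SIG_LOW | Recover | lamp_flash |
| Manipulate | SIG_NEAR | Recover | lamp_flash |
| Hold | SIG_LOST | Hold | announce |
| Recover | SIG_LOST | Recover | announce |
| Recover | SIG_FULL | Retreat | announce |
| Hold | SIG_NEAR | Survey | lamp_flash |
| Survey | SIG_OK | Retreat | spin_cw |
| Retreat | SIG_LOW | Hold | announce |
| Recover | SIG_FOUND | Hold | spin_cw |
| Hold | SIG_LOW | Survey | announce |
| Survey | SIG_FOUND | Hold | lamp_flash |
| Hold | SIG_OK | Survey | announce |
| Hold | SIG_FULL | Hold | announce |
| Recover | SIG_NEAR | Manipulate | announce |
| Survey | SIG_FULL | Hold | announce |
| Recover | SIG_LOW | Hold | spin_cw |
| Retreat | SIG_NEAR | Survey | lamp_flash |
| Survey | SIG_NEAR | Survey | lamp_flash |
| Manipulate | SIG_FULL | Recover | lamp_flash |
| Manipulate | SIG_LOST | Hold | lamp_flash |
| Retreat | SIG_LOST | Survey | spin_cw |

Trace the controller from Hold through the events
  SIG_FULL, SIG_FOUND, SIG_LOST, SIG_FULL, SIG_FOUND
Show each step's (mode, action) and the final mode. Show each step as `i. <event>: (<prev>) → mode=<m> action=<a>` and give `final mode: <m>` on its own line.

final mode: Recover

1. SIG_FULL: (Hold) → mode=Hold action=announce
2. SIG_FOUND: (Hold) → mode=Recover action=announce
3. SIG_LOST: (Recover) → mode=Recover action=announce
4. SIG_FULL: (Recover) → mode=Retreat action=announce
5. SIG_FOUND: (Retreat) → mode=Recover action=spin_cw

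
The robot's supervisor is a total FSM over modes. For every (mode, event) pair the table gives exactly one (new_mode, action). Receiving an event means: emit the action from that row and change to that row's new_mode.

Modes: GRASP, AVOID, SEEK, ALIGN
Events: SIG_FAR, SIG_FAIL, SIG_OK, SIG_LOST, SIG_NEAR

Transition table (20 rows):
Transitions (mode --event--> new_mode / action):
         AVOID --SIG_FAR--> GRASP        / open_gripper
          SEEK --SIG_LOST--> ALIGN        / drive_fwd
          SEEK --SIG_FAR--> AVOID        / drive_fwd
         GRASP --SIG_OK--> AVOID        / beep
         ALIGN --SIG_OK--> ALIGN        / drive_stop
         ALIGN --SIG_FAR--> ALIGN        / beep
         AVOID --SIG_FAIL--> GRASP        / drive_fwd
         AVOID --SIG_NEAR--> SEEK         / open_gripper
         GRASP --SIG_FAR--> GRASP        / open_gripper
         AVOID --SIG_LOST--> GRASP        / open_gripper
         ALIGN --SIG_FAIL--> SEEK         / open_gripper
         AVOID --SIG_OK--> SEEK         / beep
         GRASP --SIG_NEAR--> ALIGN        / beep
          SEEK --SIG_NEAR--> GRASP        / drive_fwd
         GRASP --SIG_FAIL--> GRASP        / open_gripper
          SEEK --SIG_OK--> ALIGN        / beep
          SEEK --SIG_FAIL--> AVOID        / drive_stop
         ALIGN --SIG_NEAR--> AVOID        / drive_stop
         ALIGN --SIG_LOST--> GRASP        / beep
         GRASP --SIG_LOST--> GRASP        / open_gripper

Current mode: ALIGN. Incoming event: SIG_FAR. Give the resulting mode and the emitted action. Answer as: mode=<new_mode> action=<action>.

mode=ALIGN action=beep

current mode = ALIGN; filter table to that mode:
  (ALIGN, SIG_OK) → (ALIGN, drive_stop)
  (ALIGN, SIG_FAR) → (ALIGN, beep)  ← event matches
  (ALIGN, SIG_FAIL) → (SEEK, open_gripper)
  (ALIGN, SIG_NEAR) → (AVOID, drive_stop)
  (ALIGN, SIG_LOST) → (GRASP, beep)
event = SIG_FAR selects (ALIGN, beep)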